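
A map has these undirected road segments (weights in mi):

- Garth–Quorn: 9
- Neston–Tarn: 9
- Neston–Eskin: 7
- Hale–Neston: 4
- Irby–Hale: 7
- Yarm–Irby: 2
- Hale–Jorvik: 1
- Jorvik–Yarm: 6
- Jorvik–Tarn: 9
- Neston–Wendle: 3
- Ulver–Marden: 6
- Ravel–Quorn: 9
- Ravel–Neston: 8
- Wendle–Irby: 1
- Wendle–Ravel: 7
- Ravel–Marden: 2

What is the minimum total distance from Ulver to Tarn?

Settle nodes by increasing distance from Ulver:
Ulver: 0
Marden: 6  (via Ulver)
Ravel: 8  (via Marden)
Wendle: 15  (via Ravel)
Irby: 16  (via Wendle)
Neston: 16  (via Ravel)
Quorn: 17  (via Ravel)
Yarm: 18  (via Irby)
Hale: 20  (via Neston)
Jorvik: 21  (via Hale)
Eskin: 23  (via Neston)
Tarn: 25  (via Neston)
Shortest route: Ulver → Marden → Ravel → Neston → Tarn = 25 mi.

25 mi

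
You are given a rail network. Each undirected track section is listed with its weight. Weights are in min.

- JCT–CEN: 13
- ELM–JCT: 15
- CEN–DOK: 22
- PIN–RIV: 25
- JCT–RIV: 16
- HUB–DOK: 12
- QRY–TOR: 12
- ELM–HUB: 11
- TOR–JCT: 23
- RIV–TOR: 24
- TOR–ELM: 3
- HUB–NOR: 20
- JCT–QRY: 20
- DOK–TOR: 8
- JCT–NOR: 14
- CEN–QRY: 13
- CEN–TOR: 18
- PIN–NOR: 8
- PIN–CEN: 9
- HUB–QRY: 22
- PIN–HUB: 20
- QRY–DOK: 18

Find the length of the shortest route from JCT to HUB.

Compare a few routes:
JCT–TOR–ELM–HUB: 23+3+11 = 37
JCT–NOR–HUB: 14+20 = 34
JCT–ELM–HUB: 15+11 = 26
Cheapest is JCT–ELM–HUB at 26 min.

26 min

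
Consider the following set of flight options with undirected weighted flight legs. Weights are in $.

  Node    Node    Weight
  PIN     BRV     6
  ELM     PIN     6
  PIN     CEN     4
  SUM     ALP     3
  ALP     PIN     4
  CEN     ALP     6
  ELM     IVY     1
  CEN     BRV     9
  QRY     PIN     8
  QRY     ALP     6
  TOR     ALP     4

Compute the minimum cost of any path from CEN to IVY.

$11

Running Dijkstra from CEN:
CEN: 0
PIN: 4  (via CEN)
ALP: 6  (via CEN)
BRV: 9  (via CEN)
SUM: 9  (via ALP)
ELM: 10  (via PIN)
TOR: 10  (via ALP)
IVY: 11  (via ELM)
Shortest route: CEN–PIN–ELM–IVY = $11.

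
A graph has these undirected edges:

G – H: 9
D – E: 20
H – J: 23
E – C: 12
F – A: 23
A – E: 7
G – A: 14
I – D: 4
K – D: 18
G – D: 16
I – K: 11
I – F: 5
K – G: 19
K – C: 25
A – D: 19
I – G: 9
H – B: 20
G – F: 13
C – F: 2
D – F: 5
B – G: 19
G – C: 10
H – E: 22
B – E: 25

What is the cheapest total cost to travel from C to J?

Candidate routes:
C → G → H → J: 10+9+23 = 42
C → F → G → H → J: 2+13+9+23 = 47
The minimum is 42 via C → G → H → J.

42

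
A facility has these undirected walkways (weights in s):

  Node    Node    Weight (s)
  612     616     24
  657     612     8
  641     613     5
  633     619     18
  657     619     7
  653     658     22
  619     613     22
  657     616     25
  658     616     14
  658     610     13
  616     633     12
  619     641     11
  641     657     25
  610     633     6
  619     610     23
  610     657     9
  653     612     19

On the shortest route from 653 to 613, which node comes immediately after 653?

612

Candidate routes:
653 → 612 → 657 → 619 → 613: 19+8+7+22 = 56
653 → 612 → 657 → 619 → 641 → 613: 19+8+7+11+5 = 50
653 → 612 → 657 → 641 → 613: 19+8+25+5 = 57
Cheapest is 653 → 612 → 657 → 619 → 641 → 613 at 50 s.
So from 653 the first move is to 612.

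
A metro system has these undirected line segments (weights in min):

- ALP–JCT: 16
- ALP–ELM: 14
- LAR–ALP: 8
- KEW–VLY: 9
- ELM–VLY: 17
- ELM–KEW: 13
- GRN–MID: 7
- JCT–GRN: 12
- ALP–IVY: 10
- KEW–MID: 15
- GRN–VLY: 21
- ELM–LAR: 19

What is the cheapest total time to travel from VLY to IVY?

41 min

Shortest distances from VLY:
VLY: 0
KEW: 9  (via VLY)
ELM: 17  (via VLY)
GRN: 21  (via VLY)
MID: 24  (via KEW)
ALP: 31  (via ELM)
JCT: 33  (via GRN)
LAR: 36  (via ELM)
IVY: 41  (via ALP)
Shortest route: VLY → ELM → ALP → IVY = 41 min.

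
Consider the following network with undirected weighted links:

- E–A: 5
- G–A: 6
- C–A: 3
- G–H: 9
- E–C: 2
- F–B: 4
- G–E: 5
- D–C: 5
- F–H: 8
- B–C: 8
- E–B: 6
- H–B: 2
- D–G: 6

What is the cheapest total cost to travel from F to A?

Shortest distances from F:
F: 0
B: 4  (via F)
H: 6  (via B)
E: 10  (via B)
C: 12  (via B)
A: 15  (via E)
Shortest route: F–B–E–A = 15.

15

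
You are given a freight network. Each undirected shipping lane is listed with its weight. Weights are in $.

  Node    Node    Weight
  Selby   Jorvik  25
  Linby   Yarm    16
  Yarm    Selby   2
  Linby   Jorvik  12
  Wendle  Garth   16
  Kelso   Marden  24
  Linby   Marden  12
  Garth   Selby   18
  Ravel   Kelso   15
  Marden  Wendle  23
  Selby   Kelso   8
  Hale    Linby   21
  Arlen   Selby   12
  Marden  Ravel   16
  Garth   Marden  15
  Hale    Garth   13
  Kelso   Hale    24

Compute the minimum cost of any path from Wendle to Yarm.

$36

Candidate routes:
Wendle–Marden–Linby–Yarm: 23+12+16 = 51
Wendle–Garth–Selby–Yarm: 16+18+2 = 36
Wendle–Marden–Kelso–Selby–Yarm: 23+24+8+2 = 57
Wendle–Marden–Garth–Selby–Yarm: 23+15+18+2 = 58
Cheapest is Wendle–Garth–Selby–Yarm at $36.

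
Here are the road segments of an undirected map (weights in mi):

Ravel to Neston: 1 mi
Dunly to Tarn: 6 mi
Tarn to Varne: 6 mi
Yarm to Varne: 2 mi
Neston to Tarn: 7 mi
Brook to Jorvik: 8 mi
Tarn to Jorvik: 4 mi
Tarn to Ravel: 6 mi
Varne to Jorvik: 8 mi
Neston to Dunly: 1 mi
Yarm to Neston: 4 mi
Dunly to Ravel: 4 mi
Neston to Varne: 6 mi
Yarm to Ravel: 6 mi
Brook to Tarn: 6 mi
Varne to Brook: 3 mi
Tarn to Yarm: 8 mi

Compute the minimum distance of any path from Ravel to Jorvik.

Compare a few routes:
Ravel–Tarn–Jorvik: 6+4 = 10
Ravel–Neston–Dunly–Tarn–Jorvik: 1+1+6+4 = 12
Ravel–Neston–Tarn–Jorvik: 1+7+4 = 12
The minimum is 10 mi via Ravel–Tarn–Jorvik.

10 mi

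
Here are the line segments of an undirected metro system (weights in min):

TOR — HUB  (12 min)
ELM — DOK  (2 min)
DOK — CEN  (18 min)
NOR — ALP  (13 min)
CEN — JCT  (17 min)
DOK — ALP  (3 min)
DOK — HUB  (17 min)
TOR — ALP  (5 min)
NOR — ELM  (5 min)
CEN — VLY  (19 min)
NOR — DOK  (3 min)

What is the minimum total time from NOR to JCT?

38 min

Compare a few routes:
NOR–ALP–DOK–CEN–JCT: 13+3+18+17 = 51
NOR–DOK–CEN–JCT: 3+18+17 = 38
NOR–ELM–DOK–CEN–JCT: 5+2+18+17 = 42
The minimum is 38 min via NOR–DOK–CEN–JCT.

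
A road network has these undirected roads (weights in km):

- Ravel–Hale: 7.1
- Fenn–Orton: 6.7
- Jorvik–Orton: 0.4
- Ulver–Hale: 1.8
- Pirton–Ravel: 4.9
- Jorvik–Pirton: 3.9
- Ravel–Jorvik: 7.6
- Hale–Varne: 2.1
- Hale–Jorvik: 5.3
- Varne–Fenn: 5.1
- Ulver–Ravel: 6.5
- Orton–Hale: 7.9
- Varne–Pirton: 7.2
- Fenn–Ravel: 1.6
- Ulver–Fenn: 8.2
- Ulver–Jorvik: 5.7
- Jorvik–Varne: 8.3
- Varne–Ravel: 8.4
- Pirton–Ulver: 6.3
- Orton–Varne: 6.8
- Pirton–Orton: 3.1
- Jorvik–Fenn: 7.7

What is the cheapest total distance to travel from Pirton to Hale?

Enumerating some paths:
Pirton - Orton - Jorvik - Hale: 3.1+0.4+5.3 = 8.8
Pirton - Ulver - Hale: 6.3+1.8 = 8.1
The minimum is 8.1 km via Pirton - Ulver - Hale.

8.1 km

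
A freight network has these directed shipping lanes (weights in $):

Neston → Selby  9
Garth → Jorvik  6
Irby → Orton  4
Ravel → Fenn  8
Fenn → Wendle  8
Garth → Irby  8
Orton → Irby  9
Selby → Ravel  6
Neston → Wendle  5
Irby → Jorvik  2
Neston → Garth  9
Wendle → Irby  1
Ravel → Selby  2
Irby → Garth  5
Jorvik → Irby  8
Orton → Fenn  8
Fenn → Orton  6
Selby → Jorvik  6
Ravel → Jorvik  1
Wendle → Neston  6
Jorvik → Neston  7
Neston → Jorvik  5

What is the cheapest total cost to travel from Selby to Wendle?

Running Dijkstra from Selby:
Selby: 0
Ravel: 6  (via Selby)
Jorvik: 6  (via Selby)
Neston: 13  (via Jorvik)
Fenn: 14  (via Ravel)
Irby: 14  (via Jorvik)
Wendle: 18  (via Neston)
Shortest route: Selby–Jorvik–Neston–Wendle = $18.

$18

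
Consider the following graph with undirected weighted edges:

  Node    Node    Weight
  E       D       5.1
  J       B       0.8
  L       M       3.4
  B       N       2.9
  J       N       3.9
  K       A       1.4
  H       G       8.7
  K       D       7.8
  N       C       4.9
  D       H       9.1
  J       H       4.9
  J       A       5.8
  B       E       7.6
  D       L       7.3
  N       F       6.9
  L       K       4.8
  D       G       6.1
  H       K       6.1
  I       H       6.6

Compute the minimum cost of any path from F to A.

16.4

Running Dijkstra from F:
F: 0
N: 6.9  (via F)
B: 9.8  (via N)
J: 10.6  (via B)
C: 11.8  (via N)
H: 15.5  (via J)
A: 16.4  (via J)
Shortest route: F–N–B–J–A = 16.4.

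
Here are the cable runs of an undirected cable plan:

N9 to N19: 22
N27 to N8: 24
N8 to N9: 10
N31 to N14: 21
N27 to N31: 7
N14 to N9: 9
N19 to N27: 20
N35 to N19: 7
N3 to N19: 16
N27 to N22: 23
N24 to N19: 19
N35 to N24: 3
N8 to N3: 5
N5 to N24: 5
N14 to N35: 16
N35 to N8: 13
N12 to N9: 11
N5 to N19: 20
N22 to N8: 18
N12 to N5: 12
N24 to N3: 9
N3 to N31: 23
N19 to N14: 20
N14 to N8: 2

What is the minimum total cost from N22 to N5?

Candidate routes:
N22 → N8 → N3 → N24 → N5: 18+5+9+5 = 37
N22 → N8 → N14 → N35 → N24 → N5: 18+2+16+3+5 = 44
N22 → N8 → N35 → N24 → N5: 18+13+3+5 = 39
N22 → N8 → N9 → N12 → N5: 18+10+11+12 = 51
Cheapest is N22 → N8 → N3 → N24 → N5 at 37.

37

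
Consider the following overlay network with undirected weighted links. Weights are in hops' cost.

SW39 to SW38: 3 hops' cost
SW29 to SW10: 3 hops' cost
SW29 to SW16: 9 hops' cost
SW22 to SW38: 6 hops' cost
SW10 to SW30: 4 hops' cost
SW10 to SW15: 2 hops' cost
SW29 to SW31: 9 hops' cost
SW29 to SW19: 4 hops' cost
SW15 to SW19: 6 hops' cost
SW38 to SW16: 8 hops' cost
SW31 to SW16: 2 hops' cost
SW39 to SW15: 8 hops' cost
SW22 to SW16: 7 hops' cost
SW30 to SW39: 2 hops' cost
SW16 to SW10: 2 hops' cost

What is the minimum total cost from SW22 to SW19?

16 hops' cost

Running Dijkstra from SW22:
SW22: 0
SW38: 6  (via SW22)
SW16: 7  (via SW22)
SW39: 9  (via SW38)
SW31: 9  (via SW16)
SW10: 9  (via SW16)
SW30: 11  (via SW39)
SW15: 11  (via SW10)
SW29: 12  (via SW10)
SW19: 16  (via SW29)
Shortest route: SW22–SW16–SW10–SW29–SW19 = 16 hops' cost.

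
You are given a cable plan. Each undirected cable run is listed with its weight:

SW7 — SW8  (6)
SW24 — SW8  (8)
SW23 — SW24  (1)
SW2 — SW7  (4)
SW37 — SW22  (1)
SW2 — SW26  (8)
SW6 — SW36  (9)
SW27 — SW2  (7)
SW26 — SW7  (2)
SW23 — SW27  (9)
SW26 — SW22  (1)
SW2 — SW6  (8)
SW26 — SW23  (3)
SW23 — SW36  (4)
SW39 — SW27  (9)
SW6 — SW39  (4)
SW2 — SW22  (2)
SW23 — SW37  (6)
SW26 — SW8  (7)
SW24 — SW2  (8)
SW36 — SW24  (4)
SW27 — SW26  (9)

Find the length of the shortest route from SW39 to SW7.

Shortest distances from SW39:
SW39: 0
SW6: 4  (via SW39)
SW27: 9  (via SW39)
SW2: 12  (via SW6)
SW36: 13  (via SW6)
SW22: 14  (via SW2)
SW26: 15  (via SW22)
SW37: 15  (via SW22)
SW7: 16  (via SW2)
Shortest route: SW39 → SW6 → SW2 → SW7 = 16.

16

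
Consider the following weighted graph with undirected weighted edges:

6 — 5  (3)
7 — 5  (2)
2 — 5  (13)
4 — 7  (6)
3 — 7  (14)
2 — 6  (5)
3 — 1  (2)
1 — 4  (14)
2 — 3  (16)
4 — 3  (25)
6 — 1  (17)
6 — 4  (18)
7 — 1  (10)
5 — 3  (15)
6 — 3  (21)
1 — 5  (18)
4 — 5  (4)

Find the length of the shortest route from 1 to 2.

Enumerating some paths:
1 → 7 → 5 → 6 → 2: 10+2+3+5 = 20
1 → 3 → 2: 2+16 = 18
1 → 6 → 2: 17+5 = 22
The minimum is 18 via 1 → 3 → 2.

18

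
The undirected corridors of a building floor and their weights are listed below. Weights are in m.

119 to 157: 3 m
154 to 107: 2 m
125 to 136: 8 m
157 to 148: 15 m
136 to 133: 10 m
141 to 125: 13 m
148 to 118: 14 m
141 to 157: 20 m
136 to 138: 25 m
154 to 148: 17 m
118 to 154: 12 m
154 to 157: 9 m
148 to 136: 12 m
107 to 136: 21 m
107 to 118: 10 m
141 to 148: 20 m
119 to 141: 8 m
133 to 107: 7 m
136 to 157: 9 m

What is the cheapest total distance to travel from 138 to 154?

43 m

Compare a few routes:
138–136–157–154: 25+9+9 = 43
138–136–133–107–154: 25+10+7+2 = 44
The minimum is 43 m via 138–136–157–154.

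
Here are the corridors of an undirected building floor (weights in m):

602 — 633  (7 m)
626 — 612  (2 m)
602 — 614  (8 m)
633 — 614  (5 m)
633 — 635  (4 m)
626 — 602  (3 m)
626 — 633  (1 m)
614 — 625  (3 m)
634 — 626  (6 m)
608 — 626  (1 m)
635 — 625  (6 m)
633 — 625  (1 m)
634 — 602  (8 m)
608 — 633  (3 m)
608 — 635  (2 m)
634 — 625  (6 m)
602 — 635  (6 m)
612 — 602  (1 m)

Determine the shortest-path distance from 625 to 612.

Settle nodes by increasing distance from 625:
625: 0
633: 1  (via 625)
626: 2  (via 633)
608: 3  (via 626)
614: 3  (via 625)
612: 4  (via 626)
Shortest route: 625 → 633 → 626 → 612 = 4 m.

4 m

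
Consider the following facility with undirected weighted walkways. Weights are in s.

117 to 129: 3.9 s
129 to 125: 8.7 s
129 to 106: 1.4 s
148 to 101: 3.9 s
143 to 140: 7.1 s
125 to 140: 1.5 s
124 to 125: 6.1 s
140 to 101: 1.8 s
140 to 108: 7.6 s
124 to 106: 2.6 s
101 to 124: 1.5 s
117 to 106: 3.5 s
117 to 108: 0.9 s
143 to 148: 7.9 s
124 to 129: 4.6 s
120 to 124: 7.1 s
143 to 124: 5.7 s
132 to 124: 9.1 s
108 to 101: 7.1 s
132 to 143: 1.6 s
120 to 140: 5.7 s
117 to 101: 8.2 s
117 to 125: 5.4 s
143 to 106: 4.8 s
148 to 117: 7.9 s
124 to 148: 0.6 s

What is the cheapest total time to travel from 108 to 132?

10.8 s

Shortest distances from 108:
108: 0
117: 0.9  (via 108)
106: 4.4  (via 117)
129: 4.8  (via 117)
125: 6.3  (via 117)
124: 7  (via 106)
101: 7.1  (via 108)
140: 7.6  (via 108)
148: 7.6  (via 124)
143: 9.2  (via 106)
132: 10.8  (via 143)
Shortest route: 108 → 117 → 106 → 143 → 132 = 10.8 s.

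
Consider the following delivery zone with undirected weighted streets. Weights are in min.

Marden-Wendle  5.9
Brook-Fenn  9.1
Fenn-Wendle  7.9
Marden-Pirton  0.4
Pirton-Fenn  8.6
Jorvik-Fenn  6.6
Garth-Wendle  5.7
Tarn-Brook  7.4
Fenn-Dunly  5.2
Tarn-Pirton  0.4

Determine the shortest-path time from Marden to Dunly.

14.2 min

Running Dijkstra from Marden:
Marden: 0
Pirton: 0.4  (via Marden)
Tarn: 0.8  (via Pirton)
Wendle: 5.9  (via Marden)
Brook: 8.2  (via Tarn)
Fenn: 9  (via Pirton)
Garth: 11.6  (via Wendle)
Dunly: 14.2  (via Fenn)
Shortest route: Marden–Pirton–Fenn–Dunly = 14.2 min.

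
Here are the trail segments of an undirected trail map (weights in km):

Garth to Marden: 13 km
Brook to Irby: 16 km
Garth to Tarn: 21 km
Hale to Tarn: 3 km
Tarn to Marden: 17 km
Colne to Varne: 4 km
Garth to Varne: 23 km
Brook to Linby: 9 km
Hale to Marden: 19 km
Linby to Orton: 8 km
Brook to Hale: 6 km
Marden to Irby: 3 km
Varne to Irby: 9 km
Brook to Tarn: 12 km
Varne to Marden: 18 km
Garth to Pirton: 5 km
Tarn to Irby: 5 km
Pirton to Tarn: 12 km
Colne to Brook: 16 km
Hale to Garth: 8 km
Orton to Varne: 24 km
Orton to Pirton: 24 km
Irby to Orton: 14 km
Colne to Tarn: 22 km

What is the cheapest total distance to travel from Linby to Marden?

25 km

Shortest distances from Linby:
Linby: 0
Orton: 8  (via Linby)
Brook: 9  (via Linby)
Hale: 15  (via Brook)
Tarn: 18  (via Hale)
Irby: 22  (via Orton)
Garth: 23  (via Hale)
Marden: 25  (via Irby)
Shortest route: Linby–Orton–Irby–Marden = 25 km.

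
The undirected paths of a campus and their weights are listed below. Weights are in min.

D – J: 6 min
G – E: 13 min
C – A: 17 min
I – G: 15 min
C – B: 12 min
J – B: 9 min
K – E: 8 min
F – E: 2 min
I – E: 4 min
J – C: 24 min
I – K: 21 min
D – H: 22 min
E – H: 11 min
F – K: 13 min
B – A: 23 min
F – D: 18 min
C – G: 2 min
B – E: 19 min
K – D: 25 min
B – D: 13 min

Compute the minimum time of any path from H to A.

Compare a few routes:
H → E → I → G → C → A: 11+4+15+2+17 = 49
H → E → G → C → A: 11+13+2+17 = 43
H → D → B → A: 22+13+23 = 58
H → E → B → A: 11+19+23 = 53
The minimum is 43 min via H → E → G → C → A.

43 min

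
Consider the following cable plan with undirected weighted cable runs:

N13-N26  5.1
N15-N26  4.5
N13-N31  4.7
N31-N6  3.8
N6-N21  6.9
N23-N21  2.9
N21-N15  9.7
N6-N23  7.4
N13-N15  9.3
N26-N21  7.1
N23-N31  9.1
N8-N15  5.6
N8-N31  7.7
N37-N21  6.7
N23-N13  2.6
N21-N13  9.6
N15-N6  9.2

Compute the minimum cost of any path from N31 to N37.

Running Dijkstra from N31:
N31: 0
N6: 3.8  (via N31)
N13: 4.7  (via N31)
N23: 7.3  (via N13)
N8: 7.7  (via N31)
N26: 9.8  (via N13)
N21: 10.2  (via N23)
N15: 13  (via N6)
N37: 16.9  (via N21)
Shortest route: N31–N13–N23–N21–N37 = 16.9.

16.9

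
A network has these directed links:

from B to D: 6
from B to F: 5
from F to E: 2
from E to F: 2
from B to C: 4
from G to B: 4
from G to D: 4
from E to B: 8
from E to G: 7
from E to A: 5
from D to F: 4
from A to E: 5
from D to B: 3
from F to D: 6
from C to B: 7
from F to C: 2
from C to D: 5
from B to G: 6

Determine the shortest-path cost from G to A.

Settle nodes by increasing distance from G:
G: 0
B: 4  (via G)
D: 4  (via G)
C: 8  (via B)
F: 8  (via D)
E: 10  (via F)
A: 15  (via E)
Shortest route: G–D–F–E–A = 15.

15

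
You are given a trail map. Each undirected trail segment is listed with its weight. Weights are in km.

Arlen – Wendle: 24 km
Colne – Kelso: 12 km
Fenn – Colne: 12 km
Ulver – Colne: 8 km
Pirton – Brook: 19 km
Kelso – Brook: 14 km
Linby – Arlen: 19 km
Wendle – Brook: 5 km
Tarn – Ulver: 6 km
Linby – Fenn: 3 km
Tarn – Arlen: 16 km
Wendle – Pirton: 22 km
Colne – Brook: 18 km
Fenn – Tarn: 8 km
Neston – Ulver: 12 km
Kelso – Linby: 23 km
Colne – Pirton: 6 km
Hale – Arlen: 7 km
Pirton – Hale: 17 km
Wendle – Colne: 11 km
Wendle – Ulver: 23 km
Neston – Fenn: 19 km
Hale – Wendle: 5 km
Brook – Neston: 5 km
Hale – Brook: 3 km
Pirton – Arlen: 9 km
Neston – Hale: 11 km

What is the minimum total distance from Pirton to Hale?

16 km

Settle nodes by increasing distance from Pirton:
Pirton: 0
Colne: 6  (via Pirton)
Arlen: 9  (via Pirton)
Ulver: 14  (via Colne)
Hale: 16  (via Arlen)
Shortest route: Pirton → Arlen → Hale = 16 km.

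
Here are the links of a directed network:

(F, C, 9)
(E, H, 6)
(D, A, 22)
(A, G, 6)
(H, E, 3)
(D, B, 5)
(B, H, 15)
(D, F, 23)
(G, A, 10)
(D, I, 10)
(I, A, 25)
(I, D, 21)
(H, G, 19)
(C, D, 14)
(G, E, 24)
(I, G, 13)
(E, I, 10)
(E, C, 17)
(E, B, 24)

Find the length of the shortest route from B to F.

72

Running Dijkstra from B:
B: 0
H: 15  (via B)
E: 18  (via H)
I: 28  (via E)
G: 34  (via H)
C: 35  (via E)
A: 44  (via G)
D: 49  (via I)
F: 72  (via D)
Shortest route: B–H–E–I–D–F = 72.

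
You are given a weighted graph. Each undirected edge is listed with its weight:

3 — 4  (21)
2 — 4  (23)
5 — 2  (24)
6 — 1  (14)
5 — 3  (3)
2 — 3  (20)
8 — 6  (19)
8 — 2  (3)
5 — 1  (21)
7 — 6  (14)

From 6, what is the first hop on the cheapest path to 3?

Compare a few routes:
6–8–2–5–3: 19+3+24+3 = 49
6–1–5–3: 14+21+3 = 38
6–8–2–3: 19+3+20 = 42
Cheapest is 6–1–5–3 at 38.
So from 6 the first move is to 1.

1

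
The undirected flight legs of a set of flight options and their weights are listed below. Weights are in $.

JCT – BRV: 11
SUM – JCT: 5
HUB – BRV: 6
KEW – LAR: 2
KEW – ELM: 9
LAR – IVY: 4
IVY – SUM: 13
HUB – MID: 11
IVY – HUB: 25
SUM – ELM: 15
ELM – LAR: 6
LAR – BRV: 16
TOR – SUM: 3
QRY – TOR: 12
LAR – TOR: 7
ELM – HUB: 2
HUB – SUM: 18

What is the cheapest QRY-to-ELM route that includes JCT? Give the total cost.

$39

Best QRY to JCT: QRY–TOR–SUM–JCT costing 20
Best JCT to ELM: JCT–BRV–HUB–ELM costing 19
Total via JCT: 20 + 19 = $39.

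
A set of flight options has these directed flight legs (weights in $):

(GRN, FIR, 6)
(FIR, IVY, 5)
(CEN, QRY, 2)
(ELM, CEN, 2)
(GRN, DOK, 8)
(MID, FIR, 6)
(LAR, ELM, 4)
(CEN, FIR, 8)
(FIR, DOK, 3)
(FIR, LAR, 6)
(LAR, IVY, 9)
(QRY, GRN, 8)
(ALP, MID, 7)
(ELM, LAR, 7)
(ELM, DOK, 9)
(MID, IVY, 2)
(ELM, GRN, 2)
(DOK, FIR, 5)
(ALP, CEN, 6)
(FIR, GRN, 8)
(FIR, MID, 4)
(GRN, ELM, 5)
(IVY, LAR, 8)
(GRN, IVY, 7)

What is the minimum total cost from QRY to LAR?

$20

Settle nodes by increasing distance from QRY:
QRY: 0
GRN: 8  (via QRY)
ELM: 13  (via GRN)
FIR: 14  (via GRN)
IVY: 15  (via GRN)
CEN: 15  (via ELM)
DOK: 16  (via GRN)
MID: 18  (via FIR)
LAR: 20  (via ELM)
Shortest route: QRY → GRN → ELM → LAR = $20.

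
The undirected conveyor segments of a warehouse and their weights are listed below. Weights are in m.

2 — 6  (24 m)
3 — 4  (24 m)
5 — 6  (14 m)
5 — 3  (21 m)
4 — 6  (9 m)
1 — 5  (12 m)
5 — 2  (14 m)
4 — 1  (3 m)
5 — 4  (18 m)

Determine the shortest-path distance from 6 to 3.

33 m

Settle nodes by increasing distance from 6:
6: 0
4: 9  (via 6)
1: 12  (via 4)
5: 14  (via 6)
2: 24  (via 6)
3: 33  (via 4)
Shortest route: 6–4–3 = 33 m.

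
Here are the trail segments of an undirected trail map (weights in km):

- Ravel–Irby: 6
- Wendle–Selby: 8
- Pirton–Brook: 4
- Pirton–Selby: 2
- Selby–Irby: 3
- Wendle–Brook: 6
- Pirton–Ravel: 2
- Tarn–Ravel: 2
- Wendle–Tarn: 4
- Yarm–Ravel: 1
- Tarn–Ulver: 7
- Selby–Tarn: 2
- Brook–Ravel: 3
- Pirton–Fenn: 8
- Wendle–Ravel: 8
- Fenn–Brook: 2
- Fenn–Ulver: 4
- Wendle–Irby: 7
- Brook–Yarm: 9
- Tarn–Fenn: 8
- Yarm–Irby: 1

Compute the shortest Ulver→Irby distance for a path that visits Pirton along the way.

14 km

Shortest Ulver→Pirton: Ulver–Fenn–Brook–Pirton = 10
Shortest Pirton→Irby: Pirton–Ravel–Yarm–Irby = 4
Total via Pirton: 10 + 4 = 14 km.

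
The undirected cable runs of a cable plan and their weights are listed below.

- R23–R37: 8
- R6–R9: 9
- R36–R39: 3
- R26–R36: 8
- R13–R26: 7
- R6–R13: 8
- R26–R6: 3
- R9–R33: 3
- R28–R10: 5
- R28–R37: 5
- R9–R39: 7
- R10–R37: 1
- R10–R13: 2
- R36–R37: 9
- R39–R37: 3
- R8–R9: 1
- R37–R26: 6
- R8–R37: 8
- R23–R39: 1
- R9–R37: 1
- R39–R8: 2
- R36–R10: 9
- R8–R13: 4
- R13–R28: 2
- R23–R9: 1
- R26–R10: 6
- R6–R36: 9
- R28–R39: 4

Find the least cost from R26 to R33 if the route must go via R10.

Best R26 to R10: R26 → R10 costing 6
Shortest R10→R33: R10 → R37 → R9 → R33 = 5
Total via R10: 6 + 5 = 11.

11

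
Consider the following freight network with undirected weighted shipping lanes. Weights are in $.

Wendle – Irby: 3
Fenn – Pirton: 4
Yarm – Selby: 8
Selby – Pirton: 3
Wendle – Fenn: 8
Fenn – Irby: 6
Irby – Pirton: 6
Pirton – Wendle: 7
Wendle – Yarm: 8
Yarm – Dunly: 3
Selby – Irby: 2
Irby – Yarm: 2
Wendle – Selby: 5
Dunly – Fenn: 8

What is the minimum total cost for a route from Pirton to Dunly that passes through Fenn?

$12

Best Pirton to Fenn: Pirton–Fenn costing 4
Best Fenn to Dunly: Fenn–Dunly costing 8
Total via Fenn: 4 + 8 = $12.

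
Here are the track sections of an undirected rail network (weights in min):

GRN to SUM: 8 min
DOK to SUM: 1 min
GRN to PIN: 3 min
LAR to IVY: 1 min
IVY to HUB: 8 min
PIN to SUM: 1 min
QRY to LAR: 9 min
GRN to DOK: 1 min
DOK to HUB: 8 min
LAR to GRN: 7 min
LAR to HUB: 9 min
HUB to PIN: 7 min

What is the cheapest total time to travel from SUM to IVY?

10 min

Settle nodes by increasing distance from SUM:
SUM: 0
DOK: 1  (via SUM)
PIN: 1  (via SUM)
GRN: 2  (via DOK)
HUB: 8  (via PIN)
LAR: 9  (via GRN)
IVY: 10  (via LAR)
Shortest route: SUM → DOK → GRN → LAR → IVY = 10 min.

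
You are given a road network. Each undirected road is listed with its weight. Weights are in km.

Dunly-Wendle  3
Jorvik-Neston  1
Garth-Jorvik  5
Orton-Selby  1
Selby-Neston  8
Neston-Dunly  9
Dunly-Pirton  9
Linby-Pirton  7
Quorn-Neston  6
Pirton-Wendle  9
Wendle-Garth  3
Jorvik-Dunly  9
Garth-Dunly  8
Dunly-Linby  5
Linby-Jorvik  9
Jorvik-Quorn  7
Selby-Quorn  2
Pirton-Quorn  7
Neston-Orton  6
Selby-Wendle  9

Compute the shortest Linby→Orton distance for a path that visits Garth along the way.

Shortest Linby→Garth: Linby–Dunly–Wendle–Garth = 11
Best Garth to Orton: Garth–Jorvik–Neston–Orton costing 12
Total via Garth: 11 + 12 = 23 km.

23 km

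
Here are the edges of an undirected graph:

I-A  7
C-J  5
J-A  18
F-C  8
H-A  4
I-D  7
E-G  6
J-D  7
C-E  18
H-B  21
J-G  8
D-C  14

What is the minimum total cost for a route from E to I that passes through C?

Shortest E→C: E–C = 18
Shortest C→I: C–J–D–I = 19
Total via C: 18 + 19 = 37.

37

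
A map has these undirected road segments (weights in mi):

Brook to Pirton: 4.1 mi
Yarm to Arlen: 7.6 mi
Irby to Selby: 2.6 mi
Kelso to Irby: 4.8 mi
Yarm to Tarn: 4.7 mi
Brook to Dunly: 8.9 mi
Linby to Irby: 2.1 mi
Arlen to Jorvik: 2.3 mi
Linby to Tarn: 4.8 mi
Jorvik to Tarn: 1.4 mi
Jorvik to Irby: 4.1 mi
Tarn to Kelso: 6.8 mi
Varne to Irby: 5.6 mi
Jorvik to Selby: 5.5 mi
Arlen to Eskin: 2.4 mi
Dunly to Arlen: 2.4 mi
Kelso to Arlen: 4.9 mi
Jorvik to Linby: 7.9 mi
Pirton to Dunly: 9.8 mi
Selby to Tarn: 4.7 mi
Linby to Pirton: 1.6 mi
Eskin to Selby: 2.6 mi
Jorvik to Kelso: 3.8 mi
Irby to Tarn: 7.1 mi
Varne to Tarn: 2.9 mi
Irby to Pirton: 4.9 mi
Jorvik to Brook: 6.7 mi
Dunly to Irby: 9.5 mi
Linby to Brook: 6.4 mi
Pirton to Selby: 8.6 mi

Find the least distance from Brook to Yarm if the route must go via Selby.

Shortest Brook→Selby: Brook → Pirton → Linby → Irby → Selby = 10.4
Shortest Selby→Yarm: Selby → Tarn → Yarm = 9.4
Total via Selby: 10.4 + 9.4 = 19.8 mi.

19.8 mi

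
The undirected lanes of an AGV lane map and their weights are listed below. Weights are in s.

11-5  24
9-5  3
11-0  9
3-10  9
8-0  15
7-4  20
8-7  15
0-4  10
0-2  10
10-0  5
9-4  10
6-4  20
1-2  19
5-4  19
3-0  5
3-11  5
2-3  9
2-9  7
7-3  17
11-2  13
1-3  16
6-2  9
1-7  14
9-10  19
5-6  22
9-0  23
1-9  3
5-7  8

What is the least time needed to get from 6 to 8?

34 s

Settle nodes by increasing distance from 6:
6: 0
2: 9  (via 6)
9: 16  (via 2)
3: 18  (via 2)
0: 19  (via 2)
1: 19  (via 9)
5: 19  (via 9)
4: 20  (via 6)
11: 22  (via 2)
10: 24  (via 0)
7: 27  (via 5)
8: 34  (via 0)
Shortest route: 6 → 2 → 0 → 8 = 34 s.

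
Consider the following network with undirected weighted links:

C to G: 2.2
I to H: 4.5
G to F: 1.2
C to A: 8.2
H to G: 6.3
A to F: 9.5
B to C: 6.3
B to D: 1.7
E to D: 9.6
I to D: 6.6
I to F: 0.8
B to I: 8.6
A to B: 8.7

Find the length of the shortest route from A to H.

14.8

Running Dijkstra from A:
A: 0
C: 8.2  (via A)
B: 8.7  (via A)
F: 9.5  (via A)
I: 10.3  (via F)
D: 10.4  (via B)
G: 10.4  (via C)
H: 14.8  (via I)
Shortest route: A → F → I → H = 14.8.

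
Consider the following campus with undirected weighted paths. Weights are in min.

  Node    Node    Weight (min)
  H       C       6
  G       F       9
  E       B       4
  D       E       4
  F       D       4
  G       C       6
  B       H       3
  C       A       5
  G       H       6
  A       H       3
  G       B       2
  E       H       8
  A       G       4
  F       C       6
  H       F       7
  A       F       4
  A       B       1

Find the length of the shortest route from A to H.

Enumerating some paths:
A → H: 3 = 3
A → B → H: 1+3 = 4
Cheapest is A → H at 3 min.

3 min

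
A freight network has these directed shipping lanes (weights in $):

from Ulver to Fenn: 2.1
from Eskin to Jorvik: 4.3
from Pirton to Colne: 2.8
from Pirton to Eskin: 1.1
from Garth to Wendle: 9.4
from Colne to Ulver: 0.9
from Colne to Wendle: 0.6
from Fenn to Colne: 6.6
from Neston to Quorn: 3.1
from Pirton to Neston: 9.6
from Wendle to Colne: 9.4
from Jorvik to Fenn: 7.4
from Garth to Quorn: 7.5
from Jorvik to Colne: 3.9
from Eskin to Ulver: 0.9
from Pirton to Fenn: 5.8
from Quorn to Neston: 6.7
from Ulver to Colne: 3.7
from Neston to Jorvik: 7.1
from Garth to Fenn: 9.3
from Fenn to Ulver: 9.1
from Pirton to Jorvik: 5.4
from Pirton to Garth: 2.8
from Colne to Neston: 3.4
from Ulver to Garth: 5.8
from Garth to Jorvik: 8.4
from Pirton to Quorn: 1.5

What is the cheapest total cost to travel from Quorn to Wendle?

$18.3

Settle nodes by increasing distance from Quorn:
Quorn: 0
Neston: 6.7  (via Quorn)
Jorvik: 13.8  (via Neston)
Colne: 17.7  (via Jorvik)
Wendle: 18.3  (via Colne)
Shortest route: Quorn–Neston–Jorvik–Colne–Wendle = $18.3.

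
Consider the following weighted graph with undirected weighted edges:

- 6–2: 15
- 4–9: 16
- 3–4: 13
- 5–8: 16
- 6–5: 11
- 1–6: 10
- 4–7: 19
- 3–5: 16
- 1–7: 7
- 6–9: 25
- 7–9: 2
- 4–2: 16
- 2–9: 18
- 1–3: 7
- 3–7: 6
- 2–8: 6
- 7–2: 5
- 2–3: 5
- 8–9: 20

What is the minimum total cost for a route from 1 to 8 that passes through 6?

Shortest 1→6: 1–6 = 10
Shortest 6→8: 6–2–8 = 21
Total via 6: 10 + 21 = 31.

31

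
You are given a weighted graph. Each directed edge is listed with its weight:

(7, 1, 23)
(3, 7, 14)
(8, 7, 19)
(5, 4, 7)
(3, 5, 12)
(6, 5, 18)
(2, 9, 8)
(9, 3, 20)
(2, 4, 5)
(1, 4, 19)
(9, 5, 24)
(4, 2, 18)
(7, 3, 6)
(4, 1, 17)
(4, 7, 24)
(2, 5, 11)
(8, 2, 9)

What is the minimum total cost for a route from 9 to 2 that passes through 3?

57

Best 9 to 3: 9 → 3 costing 20
Best 3 to 2: 3 → 5 → 4 → 2 costing 37
Total via 3: 20 + 37 = 57.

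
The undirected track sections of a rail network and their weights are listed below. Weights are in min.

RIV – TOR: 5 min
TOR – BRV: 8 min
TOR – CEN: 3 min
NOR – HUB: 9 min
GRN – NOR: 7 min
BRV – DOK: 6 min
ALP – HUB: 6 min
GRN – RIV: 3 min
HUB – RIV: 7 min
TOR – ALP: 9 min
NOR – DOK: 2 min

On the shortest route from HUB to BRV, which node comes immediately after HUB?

NOR

Candidate routes:
HUB → ALP → TOR → BRV: 6+9+8 = 23
HUB → NOR → DOK → BRV: 9+2+6 = 17
HUB → RIV → TOR → BRV: 7+5+8 = 20
HUB → RIV → GRN → NOR → DOK → BRV: 7+3+7+2+6 = 25
Cheapest is HUB → NOR → DOK → BRV at 17 min.
So from HUB the first move is to NOR.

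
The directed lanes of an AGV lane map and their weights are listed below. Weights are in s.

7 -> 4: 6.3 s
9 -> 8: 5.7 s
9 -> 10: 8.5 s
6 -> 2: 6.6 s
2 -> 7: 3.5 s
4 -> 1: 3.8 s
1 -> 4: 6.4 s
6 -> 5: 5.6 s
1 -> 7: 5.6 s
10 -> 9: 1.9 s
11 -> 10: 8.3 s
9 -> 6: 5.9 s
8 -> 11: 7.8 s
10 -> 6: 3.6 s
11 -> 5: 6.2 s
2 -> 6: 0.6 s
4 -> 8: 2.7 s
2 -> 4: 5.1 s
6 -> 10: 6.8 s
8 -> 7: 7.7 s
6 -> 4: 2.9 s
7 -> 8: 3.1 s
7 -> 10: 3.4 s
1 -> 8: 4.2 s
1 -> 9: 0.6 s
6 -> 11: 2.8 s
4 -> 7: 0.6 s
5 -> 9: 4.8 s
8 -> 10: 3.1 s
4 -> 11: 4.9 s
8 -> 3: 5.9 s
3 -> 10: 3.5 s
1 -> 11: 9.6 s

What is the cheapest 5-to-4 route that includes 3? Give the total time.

Shortest 5→3: 5–9–8–3 = 16.4
Shortest 3→4: 3–10–6–4 = 10
Total via 3: 16.4 + 10 = 26.4 s.

26.4 s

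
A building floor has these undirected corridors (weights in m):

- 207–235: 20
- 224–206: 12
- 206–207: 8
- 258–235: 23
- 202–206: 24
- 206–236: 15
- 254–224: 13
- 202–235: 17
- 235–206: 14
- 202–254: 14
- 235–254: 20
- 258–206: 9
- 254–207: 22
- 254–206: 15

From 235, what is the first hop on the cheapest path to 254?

Candidate routes:
235 → 206 → 254: 14+15 = 29
235 → 254: 20 = 20
The minimum is 20 m via 235 → 254.
So from 235 the first move is to 254.

254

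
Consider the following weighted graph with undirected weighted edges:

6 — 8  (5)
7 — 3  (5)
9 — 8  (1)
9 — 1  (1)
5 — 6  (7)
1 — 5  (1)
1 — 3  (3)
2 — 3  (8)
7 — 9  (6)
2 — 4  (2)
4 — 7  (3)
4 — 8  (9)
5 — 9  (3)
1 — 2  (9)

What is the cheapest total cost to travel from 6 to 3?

10

Settle nodes by increasing distance from 6:
6: 0
8: 5  (via 6)
9: 6  (via 8)
1: 7  (via 9)
5: 7  (via 6)
3: 10  (via 1)
Shortest route: 6–8–9–1–3 = 10.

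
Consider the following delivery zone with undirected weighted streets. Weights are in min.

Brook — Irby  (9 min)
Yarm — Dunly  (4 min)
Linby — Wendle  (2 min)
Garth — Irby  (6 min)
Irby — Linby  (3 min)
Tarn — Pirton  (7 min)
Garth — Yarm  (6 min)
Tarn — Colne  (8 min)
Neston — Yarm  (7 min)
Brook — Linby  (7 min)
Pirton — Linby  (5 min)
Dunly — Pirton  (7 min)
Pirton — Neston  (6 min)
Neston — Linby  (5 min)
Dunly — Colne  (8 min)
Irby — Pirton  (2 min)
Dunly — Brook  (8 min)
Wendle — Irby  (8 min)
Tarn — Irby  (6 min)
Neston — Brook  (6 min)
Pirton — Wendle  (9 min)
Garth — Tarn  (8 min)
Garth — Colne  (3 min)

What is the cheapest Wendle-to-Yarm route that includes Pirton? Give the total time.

Best Wendle to Pirton: Wendle → Linby → Pirton costing 7
Shortest Pirton→Yarm: Pirton → Dunly → Yarm = 11
Total via Pirton: 7 + 11 = 18 min.

18 min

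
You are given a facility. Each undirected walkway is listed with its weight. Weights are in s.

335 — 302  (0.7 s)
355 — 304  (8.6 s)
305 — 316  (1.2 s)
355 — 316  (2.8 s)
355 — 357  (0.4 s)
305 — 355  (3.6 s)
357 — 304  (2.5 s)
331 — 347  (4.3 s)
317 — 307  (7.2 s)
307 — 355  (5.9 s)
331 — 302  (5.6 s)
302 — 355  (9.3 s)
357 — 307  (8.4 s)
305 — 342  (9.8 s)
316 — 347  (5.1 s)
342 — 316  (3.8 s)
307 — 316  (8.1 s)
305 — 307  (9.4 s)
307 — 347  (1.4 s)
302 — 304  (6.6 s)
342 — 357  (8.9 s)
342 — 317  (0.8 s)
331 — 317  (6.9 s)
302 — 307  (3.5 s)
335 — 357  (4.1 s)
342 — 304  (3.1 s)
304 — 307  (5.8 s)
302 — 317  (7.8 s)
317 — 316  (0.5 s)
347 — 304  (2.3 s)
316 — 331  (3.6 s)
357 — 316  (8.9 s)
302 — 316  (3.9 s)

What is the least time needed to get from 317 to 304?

Candidate routes:
317 → 342 → 304: 0.8+3.1 = 3.9
317 → 316 → 355 → 357 → 304: 0.5+2.8+0.4+2.5 = 6.2
Cheapest is 317 → 342 → 304 at 3.9 s.

3.9 s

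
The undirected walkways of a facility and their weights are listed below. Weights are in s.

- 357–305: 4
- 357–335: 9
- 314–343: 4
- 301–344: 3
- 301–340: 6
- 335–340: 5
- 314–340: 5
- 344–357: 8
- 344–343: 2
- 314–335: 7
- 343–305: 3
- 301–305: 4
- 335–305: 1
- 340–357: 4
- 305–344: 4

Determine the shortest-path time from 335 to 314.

7 s

Shortest distances from 335:
335: 0
305: 1  (via 335)
343: 4  (via 305)
340: 5  (via 335)
357: 5  (via 305)
301: 5  (via 305)
344: 5  (via 305)
314: 7  (via 335)
Shortest route: 335 → 314 = 7 s.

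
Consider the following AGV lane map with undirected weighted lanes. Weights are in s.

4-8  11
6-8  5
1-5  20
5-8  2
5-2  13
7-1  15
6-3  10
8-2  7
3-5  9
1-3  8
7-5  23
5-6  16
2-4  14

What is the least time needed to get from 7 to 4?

36 s

Running Dijkstra from 7:
7: 0
1: 15  (via 7)
3: 23  (via 1)
5: 23  (via 7)
8: 25  (via 5)
6: 30  (via 8)
2: 32  (via 8)
4: 36  (via 8)
Shortest route: 7–5–8–4 = 36 s.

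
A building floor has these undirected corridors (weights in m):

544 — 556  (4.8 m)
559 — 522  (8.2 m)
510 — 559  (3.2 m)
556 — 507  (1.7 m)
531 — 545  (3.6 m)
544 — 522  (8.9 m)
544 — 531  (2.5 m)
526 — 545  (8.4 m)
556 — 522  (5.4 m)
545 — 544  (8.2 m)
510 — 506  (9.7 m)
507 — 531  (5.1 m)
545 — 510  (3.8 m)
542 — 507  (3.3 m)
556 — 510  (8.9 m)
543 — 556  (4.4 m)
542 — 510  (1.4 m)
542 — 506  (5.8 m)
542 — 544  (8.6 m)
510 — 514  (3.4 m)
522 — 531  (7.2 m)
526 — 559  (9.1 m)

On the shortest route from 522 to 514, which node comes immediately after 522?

Candidate routes:
522–556–507–542–510–514: 5.4+1.7+3.3+1.4+3.4 = 15.2
522–559–510–514: 8.2+3.2+3.4 = 14.8
522–556–510–514: 5.4+8.9+3.4 = 17.7
Cheapest is 522–559–510–514 at 14.8 m.
So from 522 the first move is to 559.

559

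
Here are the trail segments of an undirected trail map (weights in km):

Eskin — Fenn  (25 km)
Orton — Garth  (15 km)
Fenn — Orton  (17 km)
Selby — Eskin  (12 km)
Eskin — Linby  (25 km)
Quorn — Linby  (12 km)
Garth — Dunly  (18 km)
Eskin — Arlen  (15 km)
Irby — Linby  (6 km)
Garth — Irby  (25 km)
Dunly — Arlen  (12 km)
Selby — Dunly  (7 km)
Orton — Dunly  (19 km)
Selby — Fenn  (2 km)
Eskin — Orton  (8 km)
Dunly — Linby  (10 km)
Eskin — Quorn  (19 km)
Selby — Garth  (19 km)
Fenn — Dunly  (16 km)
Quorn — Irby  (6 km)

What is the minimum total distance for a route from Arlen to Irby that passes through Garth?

55 km

Best Arlen to Garth: Arlen → Dunly → Garth costing 30
Shortest Garth→Irby: Garth → Irby = 25
Total via Garth: 30 + 25 = 55 km.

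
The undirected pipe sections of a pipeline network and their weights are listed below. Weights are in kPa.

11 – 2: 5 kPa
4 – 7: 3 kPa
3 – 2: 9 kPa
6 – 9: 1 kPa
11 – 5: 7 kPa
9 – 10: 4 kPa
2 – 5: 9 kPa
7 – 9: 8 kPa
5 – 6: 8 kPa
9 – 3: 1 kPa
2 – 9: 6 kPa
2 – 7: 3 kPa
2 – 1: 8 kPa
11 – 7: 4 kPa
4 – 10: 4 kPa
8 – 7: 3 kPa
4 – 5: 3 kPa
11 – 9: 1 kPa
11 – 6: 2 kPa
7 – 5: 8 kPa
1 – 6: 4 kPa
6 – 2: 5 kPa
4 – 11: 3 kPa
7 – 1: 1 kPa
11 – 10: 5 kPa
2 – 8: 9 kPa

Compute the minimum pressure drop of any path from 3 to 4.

Settle nodes by increasing distance from 3:
3: 0
9: 1  (via 3)
6: 2  (via 9)
11: 2  (via 9)
4: 5  (via 11)
Shortest route: 3 → 9 → 11 → 4 = 5 kPa.

5 kPa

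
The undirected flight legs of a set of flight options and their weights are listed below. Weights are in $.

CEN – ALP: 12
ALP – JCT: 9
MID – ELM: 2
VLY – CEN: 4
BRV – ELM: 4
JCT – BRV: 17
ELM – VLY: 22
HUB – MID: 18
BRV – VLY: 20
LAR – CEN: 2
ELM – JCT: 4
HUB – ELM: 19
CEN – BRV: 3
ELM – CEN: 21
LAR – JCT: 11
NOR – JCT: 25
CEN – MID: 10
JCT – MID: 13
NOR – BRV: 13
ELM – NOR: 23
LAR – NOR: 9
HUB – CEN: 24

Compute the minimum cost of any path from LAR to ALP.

Compare a few routes:
LAR → CEN → BRV → ELM → JCT → ALP: 2+3+4+4+9 = 22
LAR → CEN → ALP: 2+12 = 14
LAR → JCT → ALP: 11+9 = 20
Cheapest is LAR → CEN → ALP at $14.

$14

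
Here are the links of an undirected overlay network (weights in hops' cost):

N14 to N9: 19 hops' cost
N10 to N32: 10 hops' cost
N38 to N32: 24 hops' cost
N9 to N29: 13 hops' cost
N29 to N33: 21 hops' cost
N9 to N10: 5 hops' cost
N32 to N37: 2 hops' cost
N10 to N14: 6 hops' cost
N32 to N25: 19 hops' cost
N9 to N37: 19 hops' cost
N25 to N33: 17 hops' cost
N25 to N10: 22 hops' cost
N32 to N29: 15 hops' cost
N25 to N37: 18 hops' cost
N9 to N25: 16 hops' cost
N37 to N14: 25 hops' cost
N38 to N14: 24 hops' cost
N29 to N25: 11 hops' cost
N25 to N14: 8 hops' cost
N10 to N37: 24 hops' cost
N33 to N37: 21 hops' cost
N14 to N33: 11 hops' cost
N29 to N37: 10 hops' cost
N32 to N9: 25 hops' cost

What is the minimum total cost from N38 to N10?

30 hops' cost

Candidate routes:
N38–N14–N9–N10: 24+19+5 = 48
N38–N32–N37–N9–N10: 24+2+19+5 = 50
N38–N14–N10: 24+6 = 30
N38–N32–N10: 24+10 = 34
The minimum is 30 hops' cost via N38–N14–N10.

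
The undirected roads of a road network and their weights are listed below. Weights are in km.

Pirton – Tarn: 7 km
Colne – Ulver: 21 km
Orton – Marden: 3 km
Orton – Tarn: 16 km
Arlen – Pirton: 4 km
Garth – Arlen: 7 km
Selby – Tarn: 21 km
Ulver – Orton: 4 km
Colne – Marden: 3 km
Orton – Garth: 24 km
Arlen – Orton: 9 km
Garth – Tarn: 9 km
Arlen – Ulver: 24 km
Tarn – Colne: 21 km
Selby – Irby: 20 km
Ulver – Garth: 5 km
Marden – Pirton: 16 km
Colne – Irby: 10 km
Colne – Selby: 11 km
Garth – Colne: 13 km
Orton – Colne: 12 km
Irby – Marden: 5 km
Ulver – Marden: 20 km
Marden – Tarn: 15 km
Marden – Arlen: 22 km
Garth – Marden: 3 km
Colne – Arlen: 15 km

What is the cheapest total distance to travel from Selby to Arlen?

Settle nodes by increasing distance from Selby:
Selby: 0
Colne: 11  (via Selby)
Marden: 14  (via Colne)
Garth: 17  (via Marden)
Orton: 17  (via Marden)
Irby: 19  (via Marden)
Tarn: 21  (via Selby)
Ulver: 21  (via Orton)
Arlen: 24  (via Garth)
Shortest route: Selby → Colne → Marden → Garth → Arlen = 24 km.

24 km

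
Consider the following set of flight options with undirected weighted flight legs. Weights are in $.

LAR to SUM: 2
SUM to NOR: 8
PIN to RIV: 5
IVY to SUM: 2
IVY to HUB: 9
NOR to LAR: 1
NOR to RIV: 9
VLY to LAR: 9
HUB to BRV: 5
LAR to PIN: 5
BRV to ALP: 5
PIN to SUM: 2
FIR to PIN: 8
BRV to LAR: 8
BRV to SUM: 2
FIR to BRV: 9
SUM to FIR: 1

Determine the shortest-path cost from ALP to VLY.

$18

Compare a few routes:
ALP - BRV - SUM - LAR - VLY: 5+2+2+9 = 18
ALP - BRV - SUM - PIN - LAR - VLY: 5+2+2+5+9 = 23
ALP - BRV - LAR - VLY: 5+8+9 = 22
Cheapest is ALP - BRV - SUM - LAR - VLY at $18.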